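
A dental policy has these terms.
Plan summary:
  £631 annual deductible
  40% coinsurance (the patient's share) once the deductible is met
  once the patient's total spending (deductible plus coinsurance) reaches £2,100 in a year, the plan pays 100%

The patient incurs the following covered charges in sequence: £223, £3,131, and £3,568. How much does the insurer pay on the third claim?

£3,188.20

Bill 1, £223: all of it applies to the deductible. Cost to patient: £223. OOP to date £223. Insurer: £223 − £223 = £0.
Bill 2, £3,131: £408 finishes the deductible; £2,723 goes to coinsurance; patient's 40% is £1,089.20. Cost to patient: £1,497.20. OOP to date £1,720.20. Plan pays £3,131 − £1,497.20 = £1,633.80.
Bill 3, £3,568: deductible met; 40% of £3,568 = £1,427.20. That would push OOP to £3,147.40, over the £2,100 cap, so patient pays £2,100 − £1,720.20 = £379.80. Plan pays £3,568 − £379.80 = £3,188.20.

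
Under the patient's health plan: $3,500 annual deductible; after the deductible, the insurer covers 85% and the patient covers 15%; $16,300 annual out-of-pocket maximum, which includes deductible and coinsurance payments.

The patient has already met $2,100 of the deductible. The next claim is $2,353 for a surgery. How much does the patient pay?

$1,542.95

Deductible still to meet: $3,500 − $2,100 = $1,400.
After the $1,400 deductible portion, $2,353 − $1,400 = $953 is subject to coinsurance.
15% of $953 = $142.95 falls to the patient.
That puts the patient's cost at $1,400 + $142.95 = $1,542.95 before any cap.
Year-to-date out-of-pocket becomes $2,100 + $1,542.95 = $3,642.95, still under the $16,300 maximum, so no cap applies.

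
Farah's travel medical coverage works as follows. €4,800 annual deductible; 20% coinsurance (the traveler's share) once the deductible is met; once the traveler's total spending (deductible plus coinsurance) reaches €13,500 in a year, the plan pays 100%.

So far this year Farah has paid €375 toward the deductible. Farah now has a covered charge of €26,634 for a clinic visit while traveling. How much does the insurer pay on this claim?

Deductible still to meet: €4,800 − €375 = €4,425.
After the €4,425 deductible portion, €26,634 − €4,425 = €22,209 is subject to coinsurance.
Coinsurance: €22,209 × 20% = €4,441.80.
So the traveler owes €4,425 + €4,441.80 = €8,866.80 before any cap.
Year-to-date out-of-pocket becomes €375 + €8,866.80 = €9,241.80, still under the €13,500 maximum, so no cap applies.
Insurer pays the balance: €26,634 − €8,866.80 = €17,767.20.

€17,767.20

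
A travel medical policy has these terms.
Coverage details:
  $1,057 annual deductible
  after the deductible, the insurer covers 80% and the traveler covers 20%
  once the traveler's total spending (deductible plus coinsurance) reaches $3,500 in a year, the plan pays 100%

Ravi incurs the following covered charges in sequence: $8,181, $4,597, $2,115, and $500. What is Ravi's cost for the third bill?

$98.80

#1 ($8,181): deductible takes $1,057, $7,124 remains; 20% of $7,124 = $1,424.80. Cost to traveler: $2,481.80. OOP to date $2,481.80.
#2 ($4,597): deductible met; 20% of $4,597 = $919.40. Traveler pays $919.40; OOP now $3,401.20.
#3 ($2,115): deductible met; 20% of $2,115 = $423. OOP would hit $3,824.20 > $3,500, so the cap limits the traveler to $3,500 − $3,401.20 = $98.80.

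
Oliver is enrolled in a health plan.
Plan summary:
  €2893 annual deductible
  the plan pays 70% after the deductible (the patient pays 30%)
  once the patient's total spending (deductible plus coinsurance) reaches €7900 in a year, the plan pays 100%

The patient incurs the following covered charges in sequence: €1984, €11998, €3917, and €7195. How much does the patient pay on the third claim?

#1 (€1984): fully absorbed by the deductible. Patient owes €1984 (running OOP €1984).
#2 (€11998): €909 to deductible, leaving €11089; coinsurance €11089 × 30% = €3326.70. Patient pays €4235.70; OOP now €6219.70.
#3 (€3917): deductible met; 30% of €3917 = €1175.10. Patient pays €1175.10; OOP now €7394.80.

€1175.10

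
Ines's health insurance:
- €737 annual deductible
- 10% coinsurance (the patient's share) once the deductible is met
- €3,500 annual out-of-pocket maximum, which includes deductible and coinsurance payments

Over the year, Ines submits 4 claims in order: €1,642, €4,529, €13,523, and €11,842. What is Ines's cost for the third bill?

Bill 1, €1,642: €737 to deductible, leaving €905; coinsurance €905 × 10% = €90.50. Patient owes €827.50 (running OOP €827.50).
Bill 2, €4,529: deductible met; 10% of €4,529 = €452.90. Patient owes €452.90 (running OOP €1,280.40).
Bill 3, €13,523: deductible met; 10% of €13,523 = €1,352.30. Patient pays €1,352.30; OOP now €2,632.70.

€1,352.30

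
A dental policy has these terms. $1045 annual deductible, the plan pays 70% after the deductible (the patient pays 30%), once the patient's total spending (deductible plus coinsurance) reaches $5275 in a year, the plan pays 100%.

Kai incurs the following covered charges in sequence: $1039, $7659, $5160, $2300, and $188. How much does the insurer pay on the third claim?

$3612

Bill 1, $1039: fully absorbed by the deductible. Cost to patient: $1039. OOP to date $1039. Insurer: $1039 − $1039 = $0.
Bill 2, $7659: deductible takes $6, $7653 remains; 30% of $7653 = $2295.90. Patient pays $2301.90; OOP now $3340.90. Plan pays $7659 − $2301.90 = $5357.10.
Bill 3, $5160: 30% coinsurance on $5160 = $1548. Patient pays $1548; OOP now $4888.90. Insurer: $5160 − $1548 = $3612.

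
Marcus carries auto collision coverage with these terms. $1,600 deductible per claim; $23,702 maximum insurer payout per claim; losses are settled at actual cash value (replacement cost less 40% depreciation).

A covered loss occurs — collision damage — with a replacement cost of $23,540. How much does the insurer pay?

Depreciate 40%: the covered value is $23,540 × 0.6 = $14,124.
After the deductible, $14,124 − $1,600 = $12,524 remains.
$12,524 ≤ $23,702, so the limit doesn't bind; insurer pays $12,524.

$12,524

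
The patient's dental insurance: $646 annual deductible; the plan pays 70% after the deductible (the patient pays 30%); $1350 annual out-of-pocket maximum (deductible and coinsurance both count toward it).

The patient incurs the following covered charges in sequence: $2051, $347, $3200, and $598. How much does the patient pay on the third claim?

$178.40

#1 ($2051): $646 to deductible, leaving $1405; coinsurance $1405 × 30% = $421.50. Cost to patient: $1067.50. OOP to date $1067.50.
#2 ($347): deductible already satisfied, so patient's share is 30% × $347 = $104.10. Patient pays $104.10; OOP now $1171.60.
#3 ($3200): deductible met; 30% of $3200 = $960. Adding that to $1171.60 gives $2131.60, past the $1350 cap; patient pays only $1350 − $1171.60 = $178.40.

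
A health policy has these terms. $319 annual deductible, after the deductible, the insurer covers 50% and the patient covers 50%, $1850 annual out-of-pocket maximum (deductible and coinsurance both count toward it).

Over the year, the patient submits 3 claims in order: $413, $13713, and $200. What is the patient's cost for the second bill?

#1 ($413): $319 finishes the deductible; $94 goes to coinsurance; patient's 50% is $47. Patient owes $366 (running OOP $366).
#2 ($13713): 50% coinsurance on $13713 = $6856.50. OOP would hit $7222.50 > $1850, so the cap limits the patient to $1850 − $366 = $1484.

$1484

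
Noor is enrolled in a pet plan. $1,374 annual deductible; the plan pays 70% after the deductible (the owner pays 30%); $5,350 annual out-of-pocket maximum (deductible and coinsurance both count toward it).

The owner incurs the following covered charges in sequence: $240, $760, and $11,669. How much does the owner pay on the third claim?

Claim 1 ($240): fully absorbed by the deductible. Cost to owner: $240. OOP to date $240.
Claim 2 ($760): all of it applies to the deductible. Cost to owner: $760. OOP to date $1,000.
Claim 3 ($11,669): $374 to deductible, leaving $11,295; 30% of $11,295 = $3,388.50. Owner owes $3,762.50 (running OOP $4,762.50).

$3,762.50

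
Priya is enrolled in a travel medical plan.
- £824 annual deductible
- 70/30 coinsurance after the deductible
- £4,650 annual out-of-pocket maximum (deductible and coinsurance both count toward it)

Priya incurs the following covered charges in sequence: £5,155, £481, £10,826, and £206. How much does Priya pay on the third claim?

Claim 1 (£5,155): £824 finishes the deductible; £4,331 goes to coinsurance; coinsurance £4,331 × 30% = £1,299.30. Traveler pays £2,123.30; OOP now £2,123.30.
Claim 2 (£481): 30% coinsurance on £481 = £144.30. Traveler owes £144.30 (running OOP £2,267.60).
Claim 3 (£10,826): 30% coinsurance on £10,826 = £3,247.80. Adding that to £2,267.60 gives £5,515.40, past the £4,650 cap; traveler pays only £4,650 − £2,267.60 = £2,382.40.

£2,382.40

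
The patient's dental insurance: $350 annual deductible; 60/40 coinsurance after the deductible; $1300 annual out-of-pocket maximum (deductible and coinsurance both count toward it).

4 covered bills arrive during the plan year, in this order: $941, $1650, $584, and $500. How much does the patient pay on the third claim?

$53.60

Claim 1 ($941): $350 finishes the deductible; $591 goes to coinsurance; 40% of $591 = $236.40. Cost to patient: $586.40. OOP to date $586.40.
Claim 2 ($1650): 40% coinsurance on $1650 = $660. Patient owes $660 (running OOP $1246.40).
Claim 3 ($584): 40% coinsurance on $584 = $233.60. Adding that to $1246.40 gives $1480, past the $1300 cap; patient pays only $1300 − $1246.40 = $53.60.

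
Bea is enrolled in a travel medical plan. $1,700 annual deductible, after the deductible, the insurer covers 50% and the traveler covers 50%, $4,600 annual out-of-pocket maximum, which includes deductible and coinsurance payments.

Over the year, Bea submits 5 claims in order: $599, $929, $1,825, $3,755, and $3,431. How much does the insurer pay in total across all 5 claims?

$5,939

Claim 1 — $599: all of it applies to the deductible. Cost to traveler: $599. OOP to date $599. Insurer: $599 − $599 = $0.
Claim 2 — $929: fully absorbed by the deductible. Traveler owes $929 (running OOP $1,528). Insurer: $929 − $929 = $0.
Claim 3 — $1,825: $172 to deductible, leaving $1,653; 50% of $1,653 = $826.50. Traveler pays $998.50; OOP now $2,526.50. Insurer: $1,825 − $998.50 = $826.50.
Claim 4 — $3,755: 50% coinsurance on $3,755 = $1,877.50. Traveler pays $1,877.50; OOP now $4,404. Insurer: $3,755 − $1,877.50 = $1,877.50.
Claim 5 — $3,431: deductible met; 50% of $3,431 = $1,715.50. That would push OOP to $6,119.50, over the $4,600 cap, so traveler pays $4,600 − $4,404 = $196. Plan pays $3,431 − $196 = $3,235.
Insurer total: $0 + $0 + $826.50 + $1,877.50 + $3,235 = $5,939.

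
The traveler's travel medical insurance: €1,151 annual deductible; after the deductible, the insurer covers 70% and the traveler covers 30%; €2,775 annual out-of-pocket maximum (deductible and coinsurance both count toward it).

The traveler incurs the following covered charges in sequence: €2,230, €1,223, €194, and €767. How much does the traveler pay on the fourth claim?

€230.10

#1 (€2,230): €1,151 to deductible, leaving €1,079; 30% of €1,079 = €323.70. Traveler pays €1,474.70; OOP now €1,474.70.
#2 (€1,223): deductible met; 30% of €1,223 = €366.90. Traveler owes €366.90 (running OOP €1,841.60).
#3 (€194): deductible met; 30% of €194 = €58.20. Traveler pays €58.20; OOP now €1,899.80.
#4 (€767): deductible already satisfied, so traveler's share is 30% × €767 = €230.10. Cost to traveler: €230.10. OOP to date €2,129.90.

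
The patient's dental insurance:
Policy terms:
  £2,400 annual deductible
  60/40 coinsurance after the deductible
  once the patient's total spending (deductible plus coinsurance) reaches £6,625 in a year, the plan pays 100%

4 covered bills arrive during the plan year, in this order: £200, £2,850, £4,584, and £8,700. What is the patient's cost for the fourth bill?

£2,131.40

Bill 1, £200: all of it applies to the deductible. Cost to patient: £200. OOP to date £200.
Bill 2, £2,850: £2,200 to deductible, leaving £650; 40% of £650 = £260. Patient owes £2,460 (running OOP £2,660).
Bill 3, £4,584: deductible already satisfied, so patient's share is 40% × £4,584 = £1,833.60. Patient owes £1,833.60 (running OOP £4,493.60).
Bill 4, £8,700: 40% coinsurance on £8,700 = £3,480. OOP would hit £7,973.60 > £6,625, so the cap limits the patient to £6,625 − £4,493.60 = £2,131.40.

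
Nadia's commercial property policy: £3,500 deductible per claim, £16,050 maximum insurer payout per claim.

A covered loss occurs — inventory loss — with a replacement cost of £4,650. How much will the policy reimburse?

Less the £3,500 deductible: £4,650 − £3,500 = £1,150.
That's under the £16,050 cap, so the insurer reimburses the full £1,150.

£1,150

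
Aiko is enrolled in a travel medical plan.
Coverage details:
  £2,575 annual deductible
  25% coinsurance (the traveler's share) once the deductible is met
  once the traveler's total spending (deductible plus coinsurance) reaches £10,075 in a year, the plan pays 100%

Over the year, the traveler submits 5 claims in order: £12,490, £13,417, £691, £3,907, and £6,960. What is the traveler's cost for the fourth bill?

#1 (£12,490): £2,575 finishes the deductible; £9,915 goes to coinsurance; traveler's 25% is £2,478.75. Traveler pays £5,053.75; OOP now £5,053.75.
#2 (£13,417): deductible already satisfied, so traveler's share is 25% × £13,417 = £3,354.25. Traveler owes £3,354.25 (running OOP £8,408).
#3 (£691): deductible already satisfied, so traveler's share is 25% × £691 = £172.75. Traveler owes £172.75 (running OOP £8,580.75).
#4 (£3,907): deductible already satisfied, so traveler's share is 25% × £3,907 = £976.75. Cost to traveler: £976.75. OOP to date £9,557.50.

£976.75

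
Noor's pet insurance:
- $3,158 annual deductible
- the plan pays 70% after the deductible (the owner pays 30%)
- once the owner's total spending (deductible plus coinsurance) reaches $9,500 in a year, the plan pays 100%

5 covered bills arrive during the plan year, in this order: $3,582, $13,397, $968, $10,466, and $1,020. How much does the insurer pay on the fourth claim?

$8,560.70

Claim 1 ($3,582): $3,158 to deductible, leaving $424; 30% of $424 = $127.20. Owner pays $3,285.20; OOP now $3,285.20. Plan pays $3,582 − $3,285.20 = $296.80.
Claim 2 ($13,397): deductible met; 30% of $13,397 = $4,019.10. Owner pays $4,019.10; OOP now $7,304.30. Plan pays $13,397 − $4,019.10 = $9,377.90.
Claim 3 ($968): 30% coinsurance on $968 = $290.40. Owner pays $290.40; OOP now $7,594.70. Insurer: $968 − $290.40 = $677.60.
Claim 4 ($10,466): 30% coinsurance on $10,466 = $3,139.80. Adding that to $7,594.70 gives $10,734.50, past the $9,500 cap; owner pays only $9,500 − $7,594.70 = $1,905.30. Insurer: $10,466 − $1,905.30 = $8,560.70.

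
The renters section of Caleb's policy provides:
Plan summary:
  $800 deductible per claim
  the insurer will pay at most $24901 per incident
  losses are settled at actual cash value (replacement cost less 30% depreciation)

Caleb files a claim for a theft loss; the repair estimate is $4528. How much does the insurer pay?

At 30% depreciation, ACV = $4528 − $1358.40 = $3169.60.
Subtract the deductible: $3169.60 − $800 = $2369.60.
$2369.60 is within the $24901 limit, so the insurer pays $2369.60.

$2369.60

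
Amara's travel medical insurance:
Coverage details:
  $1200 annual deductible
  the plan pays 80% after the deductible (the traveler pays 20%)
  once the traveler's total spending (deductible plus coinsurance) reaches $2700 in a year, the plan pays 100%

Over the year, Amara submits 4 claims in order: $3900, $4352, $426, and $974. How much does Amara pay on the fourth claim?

$4.40

Claim 1 ($3900): deductible takes $1200, $2700 remains; coinsurance $2700 × 20% = $540. Traveler pays $1740; OOP now $1740.
Claim 2 ($4352): 20% coinsurance on $4352 = $870.40. Traveler pays $870.40; OOP now $2610.40.
Claim 3 ($426): 20% coinsurance on $426 = $85.20. Traveler pays $85.20; OOP now $2695.60.
Claim 4 ($974): deductible met; 20% of $974 = $194.80. That would push OOP to $2890.40, over the $2700 cap, so traveler pays $2700 − $2695.60 = $4.40.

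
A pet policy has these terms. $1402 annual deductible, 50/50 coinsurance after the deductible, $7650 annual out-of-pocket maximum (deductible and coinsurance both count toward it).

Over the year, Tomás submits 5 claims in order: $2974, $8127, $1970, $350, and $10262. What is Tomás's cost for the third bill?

$985

Bill 1, $2974: $1402 to deductible, leaving $1572; 50% of $1572 = $786. Owner owes $2188 (running OOP $2188).
Bill 2, $8127: deductible already satisfied, so owner's share is 50% × $8127 = $4063.50. Owner pays $4063.50; OOP now $6251.50.
Bill 3, $1970: 50% coinsurance on $1970 = $985. Cost to owner: $985. OOP to date $7236.50.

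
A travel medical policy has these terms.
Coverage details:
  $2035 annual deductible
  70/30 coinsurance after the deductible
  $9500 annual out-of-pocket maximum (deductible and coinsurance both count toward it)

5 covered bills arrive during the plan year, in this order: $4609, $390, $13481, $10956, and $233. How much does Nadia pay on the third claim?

$4044.30

Claim 1 — $4609: deductible takes $2035, $2574 remains; 30% of $2574 = $772.20. Cost to traveler: $2807.20. OOP to date $2807.20.
Claim 2 — $390: deductible met; 30% of $390 = $117. Traveler owes $117 (running OOP $2924.20).
Claim 3 — $13481: 30% coinsurance on $13481 = $4044.30. Cost to traveler: $4044.30. OOP to date $6968.50.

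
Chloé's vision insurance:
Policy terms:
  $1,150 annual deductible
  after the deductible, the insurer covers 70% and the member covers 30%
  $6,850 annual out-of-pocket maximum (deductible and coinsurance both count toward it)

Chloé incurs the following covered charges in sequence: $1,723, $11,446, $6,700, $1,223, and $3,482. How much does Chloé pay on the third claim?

Claim 1 ($1,723): $1,150 finishes the deductible; $573 goes to coinsurance; coinsurance $573 × 30% = $171.90. Member pays $1,321.90; OOP now $1,321.90.
Claim 2 ($11,446): deductible already satisfied, so member's share is 30% × $11,446 = $3,433.80. Member pays $3,433.80; OOP now $4,755.70.
Claim 3 ($6,700): 30% coinsurance on $6,700 = $2,010. Cost to member: $2,010. OOP to date $6,765.70.

$2,010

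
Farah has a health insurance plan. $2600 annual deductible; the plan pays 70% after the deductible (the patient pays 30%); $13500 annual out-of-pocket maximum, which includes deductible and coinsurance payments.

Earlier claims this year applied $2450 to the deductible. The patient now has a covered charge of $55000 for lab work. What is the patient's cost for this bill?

$2450 of the $2600 deductible is already met, leaving $150.
After the $150 deductible portion, $55000 − $150 = $54850 is subject to coinsurance.
Patient's 30% share of $54850 is $16455.
So the patient owes $150 + $16455 = $16605 before any cap.
Adding $16605 to the $2450 already spent would give $19055, which exceeds the $13500 cap; the patient pays just $13500 − $2450 = $11050.

$11050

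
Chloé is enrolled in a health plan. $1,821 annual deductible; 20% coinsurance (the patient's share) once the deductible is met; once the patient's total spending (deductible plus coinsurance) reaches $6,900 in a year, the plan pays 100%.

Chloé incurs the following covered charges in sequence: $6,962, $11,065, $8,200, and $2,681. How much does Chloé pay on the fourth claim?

Claim 1 ($6,962): deductible takes $1,821, $5,141 remains; patient's 20% is $1,028.20. Patient owes $2,849.20 (running OOP $2,849.20).
Claim 2 ($11,065): deductible met; 20% of $11,065 = $2,213. Cost to patient: $2,213. OOP to date $5,062.20.
Claim 3 ($8,200): 20% coinsurance on $8,200 = $1,640. Patient pays $1,640; OOP now $6,702.20.
Claim 4 ($2,681): deductible already satisfied, so patient's share is 20% × $2,681 = $536.20. OOP would hit $7,238.40 > $6,900, so the cap limits the patient to $6,900 − $6,702.20 = $197.80.

$197.80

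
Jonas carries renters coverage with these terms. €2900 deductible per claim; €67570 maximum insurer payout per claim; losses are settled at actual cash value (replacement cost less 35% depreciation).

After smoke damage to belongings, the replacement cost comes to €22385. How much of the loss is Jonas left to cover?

Actual cash value after 35% depreciation: €22385 × 65% = €14550.25.
Subtract the deductible: €14550.25 − €2900 = €11650.25.
That's under the €67570 cap, so the insurer reimburses the full €11650.25.
Out of pocket: €22385 − €11650.25 = €10734.75.

€10734.75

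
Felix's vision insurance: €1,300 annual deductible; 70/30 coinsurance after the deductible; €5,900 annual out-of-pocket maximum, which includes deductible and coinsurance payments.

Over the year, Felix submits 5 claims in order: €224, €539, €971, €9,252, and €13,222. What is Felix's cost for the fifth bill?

€1,694.20

#1 (€224): fully absorbed by the deductible. Cost to member: €224. OOP to date €224.
#2 (€539): fully absorbed by the deductible. Member owes €539 (running OOP €763).
#3 (€971): €537 to deductible, leaving €434; 30% of €434 = €130.20. Member owes €667.20 (running OOP €1,430.20).
#4 (€9,252): 30% coinsurance on €9,252 = €2,775.60. Member owes €2,775.60 (running OOP €4,205.80).
#5 (€13,222): deductible already satisfied, so member's share is 30% × €13,222 = €3,966.60. OOP would hit €8,172.40 > €5,900, so the cap limits the member to €5,900 − €4,205.80 = €1,694.20.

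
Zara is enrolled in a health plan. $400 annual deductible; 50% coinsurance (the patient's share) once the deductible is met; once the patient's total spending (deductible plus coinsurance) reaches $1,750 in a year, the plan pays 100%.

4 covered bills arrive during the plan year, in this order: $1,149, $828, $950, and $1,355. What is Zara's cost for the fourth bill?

$86.50

Bill 1, $1,149: $400 finishes the deductible; $749 goes to coinsurance; patient's 50% is $374.50. Patient owes $774.50 (running OOP $774.50).
Bill 2, $828: deductible already satisfied, so patient's share is 50% × $828 = $414. Patient owes $414 (running OOP $1,188.50).
Bill 3, $950: deductible met; 50% of $950 = $475. Patient owes $475 (running OOP $1,663.50).
Bill 4, $1,355: 50% coinsurance on $1,355 = $677.50. Adding that to $1,663.50 gives $2,341, past the $1,750 cap; patient pays only $1,750 − $1,663.50 = $86.50.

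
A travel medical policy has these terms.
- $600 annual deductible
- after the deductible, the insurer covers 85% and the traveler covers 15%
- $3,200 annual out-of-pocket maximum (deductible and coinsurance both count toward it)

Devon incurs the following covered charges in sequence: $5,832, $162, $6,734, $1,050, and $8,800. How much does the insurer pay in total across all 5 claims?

Claim 1 ($5,832): $600 to deductible, leaving $5,232; traveler's 15% is $784.80. Cost to traveler: $1,384.80. OOP to date $1,384.80. Insurer: $5,832 − $1,384.80 = $4,447.20.
Claim 2 ($162): 15% coinsurance on $162 = $24.30. Cost to traveler: $24.30. OOP to date $1,409.10. Plan pays $162 − $24.30 = $137.70.
Claim 3 ($6,734): deductible already satisfied, so traveler's share is 15% × $6,734 = $1,010.10. Traveler owes $1,010.10 (running OOP $2,419.20). Insurer: $6,734 − $1,010.10 = $5,723.90.
Claim 4 ($1,050): deductible met; 15% of $1,050 = $157.50. Traveler pays $157.50; OOP now $2,576.70. Plan pays $1,050 − $157.50 = $892.50.
Claim 5 ($8,800): 15% coinsurance on $8,800 = $1,320. That would push OOP to $3,896.70, over the $3,200 cap, so traveler pays $3,200 − $2,576.70 = $623.30. Insurer: $8,800 − $623.30 = $8,176.70.
Insurer total: $4,447.20 + $137.70 + $5,723.90 + $892.50 + $8,176.70 = $19,378.

$19,378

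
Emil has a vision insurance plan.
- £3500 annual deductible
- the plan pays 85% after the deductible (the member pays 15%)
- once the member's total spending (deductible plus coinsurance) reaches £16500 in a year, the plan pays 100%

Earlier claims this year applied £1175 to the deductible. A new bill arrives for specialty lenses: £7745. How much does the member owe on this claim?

£3138

Remaining deductible: £3500 − £1175 = £2325.
That leaves £7745 − £2325 = £5420 for coinsurance.
Member's 15% share of £5420 is £813.
So the member owes £2325 + £813 = £3138 before any cap.
Cumulative spending £1175 + £3138 = £4313 stays under the £16500 maximum.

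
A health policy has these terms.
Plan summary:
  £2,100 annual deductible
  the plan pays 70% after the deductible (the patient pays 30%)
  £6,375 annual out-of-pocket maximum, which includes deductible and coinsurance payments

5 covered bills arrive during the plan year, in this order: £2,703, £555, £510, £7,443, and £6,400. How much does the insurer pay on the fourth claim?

£5,210.10

Claim 1 — £2,703: £2,100 to deductible, leaving £603; 30% of £603 = £180.90. Patient owes £2,280.90 (running OOP £2,280.90). Insurer: £2,703 − £2,280.90 = £422.10.
Claim 2 — £555: 30% coinsurance on £555 = £166.50. Cost to patient: £166.50. OOP to date £2,447.40. Plan pays £555 − £166.50 = £388.50.
Claim 3 — £510: deductible already satisfied, so patient's share is 30% × £510 = £153. Cost to patient: £153. OOP to date £2,600.40. Insurer: £510 − £153 = £357.
Claim 4 — £7,443: deductible met; 30% of £7,443 = £2,232.90. Patient pays £2,232.90; OOP now £4,833.30. Insurer: £7,443 − £2,232.90 = £5,210.10.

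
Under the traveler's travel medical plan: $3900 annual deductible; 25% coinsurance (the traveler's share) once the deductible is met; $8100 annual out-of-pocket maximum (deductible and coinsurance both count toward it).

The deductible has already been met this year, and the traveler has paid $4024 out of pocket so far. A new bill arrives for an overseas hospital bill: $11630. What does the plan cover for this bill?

The deductible is already satisfied, so the full bill goes to coinsurance.
Traveler's 25% share of $11630 is $2907.50.
Total out-of-pocket so far would be $4024 + $2907.50 = $6931.50, below the $8100 cap — no reduction.
The plan picks up $11630 − $2907.50 = $8722.50.

$8722.50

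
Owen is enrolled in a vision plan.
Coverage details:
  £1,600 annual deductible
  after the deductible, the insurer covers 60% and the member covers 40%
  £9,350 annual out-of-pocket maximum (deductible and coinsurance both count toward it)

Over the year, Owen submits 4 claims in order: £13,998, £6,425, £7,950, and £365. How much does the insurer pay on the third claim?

Claim 1 (£13,998): deductible takes £1,600, £12,398 remains; member's 40% is £4,959.20. Member pays £6,559.20; OOP now £6,559.20. Insurer: £13,998 − £6,559.20 = £7,438.80.
Claim 2 (£6,425): 40% coinsurance on £6,425 = £2,570. Cost to member: £2,570. OOP to date £9,129.20. Insurer: £6,425 − £2,570 = £3,855.
Claim 3 (£7,950): deductible met; 40% of £7,950 = £3,180. That would push OOP to £12,309.20, over the £9,350 cap, so member pays £9,350 − £9,129.20 = £220.80. Plan pays £7,950 − £220.80 = £7,729.20.

£7,729.20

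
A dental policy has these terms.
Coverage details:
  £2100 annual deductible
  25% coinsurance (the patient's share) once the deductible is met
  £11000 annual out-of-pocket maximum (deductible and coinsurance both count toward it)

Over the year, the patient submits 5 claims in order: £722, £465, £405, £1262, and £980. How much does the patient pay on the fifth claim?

£245

Bill 1, £722: entire amount goes to the deductible. Patient owes £722 (running OOP £722).
Bill 2, £465: entire amount goes to the deductible. Cost to patient: £465. OOP to date £1187.
Bill 3, £405: fully absorbed by the deductible. Cost to patient: £405. OOP to date £1592.
Bill 4, £1262: deductible takes £508, £754 remains; coinsurance £754 × 25% = £188.50. Patient pays £696.50; OOP now £2288.50.
Bill 5, £980: deductible met; 25% of £980 = £245. Patient owes £245 (running OOP £2533.50).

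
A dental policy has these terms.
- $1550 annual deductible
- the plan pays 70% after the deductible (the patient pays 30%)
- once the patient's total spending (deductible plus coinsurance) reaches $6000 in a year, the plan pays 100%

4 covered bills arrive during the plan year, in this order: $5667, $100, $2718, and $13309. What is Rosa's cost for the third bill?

$815.40

Claim 1 — $5667: deductible takes $1550, $4117 remains; patient's 30% is $1235.10. Patient pays $2785.10; OOP now $2785.10.
Claim 2 — $100: 30% coinsurance on $100 = $30. Patient pays $30; OOP now $2815.10.
Claim 3 — $2718: deductible already satisfied, so patient's share is 30% × $2718 = $815.40. Patient owes $815.40 (running OOP $3630.50).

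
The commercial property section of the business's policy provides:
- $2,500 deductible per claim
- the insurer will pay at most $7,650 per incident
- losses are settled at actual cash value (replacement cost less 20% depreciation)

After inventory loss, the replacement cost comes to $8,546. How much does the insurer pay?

$4,336.80

At 20% depreciation, ACV = $8,546 − $1,709.20 = $6,836.80.
After the deductible, $6,836.80 − $2,500 = $4,336.80 remains.
$4,336.80 ≤ $7,650, so the limit doesn't bind; insurer pays $4,336.80.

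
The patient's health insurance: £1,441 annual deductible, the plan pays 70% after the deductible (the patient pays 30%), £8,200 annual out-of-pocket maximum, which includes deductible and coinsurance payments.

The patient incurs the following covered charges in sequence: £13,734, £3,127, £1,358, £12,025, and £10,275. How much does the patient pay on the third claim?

Bill 1, £13,734: £1,441 finishes the deductible; £12,293 goes to coinsurance; 30% of £12,293 = £3,687.90. Patient pays £5,128.90; OOP now £5,128.90.
Bill 2, £3,127: deductible met; 30% of £3,127 = £938.10. Patient pays £938.10; OOP now £6,067.
Bill 3, £1,358: 30% coinsurance on £1,358 = £407.40. Cost to patient: £407.40. OOP to date £6,474.40.

£407.40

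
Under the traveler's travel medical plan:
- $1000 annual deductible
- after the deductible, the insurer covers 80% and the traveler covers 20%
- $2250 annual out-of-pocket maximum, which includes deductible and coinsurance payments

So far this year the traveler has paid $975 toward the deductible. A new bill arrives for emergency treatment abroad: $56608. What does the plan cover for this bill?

Deductible still to meet: $1000 − $975 = $25.
That leaves $56608 − $25 = $56583 for coinsurance.
Coinsurance: $56583 × 20% = $11316.60.
So the traveler owes $25 + $11316.60 = $11341.60 before any cap.
Adding $11341.60 to the $975 already spent would give $12316.60, which exceeds the $2250 cap; the traveler pays just $2250 − $975 = $1275.
Insurer pays the balance: $56608 − $1275 = $55333.

$55333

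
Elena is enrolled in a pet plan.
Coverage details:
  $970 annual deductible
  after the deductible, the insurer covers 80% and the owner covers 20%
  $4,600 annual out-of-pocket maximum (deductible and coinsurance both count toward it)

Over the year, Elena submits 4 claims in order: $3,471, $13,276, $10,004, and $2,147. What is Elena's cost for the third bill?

$474.60

#1 ($3,471): $970 to deductible, leaving $2,501; 20% of $2,501 = $500.20. Owner owes $1,470.20 (running OOP $1,470.20).
#2 ($13,276): 20% coinsurance on $13,276 = $2,655.20. Owner pays $2,655.20; OOP now $4,125.40.
#3 ($10,004): deductible already satisfied, so owner's share is 20% × $10,004 = $2,000.80. Adding that to $4,125.40 gives $6,126.20, past the $4,600 cap; owner pays only $4,600 − $4,125.40 = $474.60.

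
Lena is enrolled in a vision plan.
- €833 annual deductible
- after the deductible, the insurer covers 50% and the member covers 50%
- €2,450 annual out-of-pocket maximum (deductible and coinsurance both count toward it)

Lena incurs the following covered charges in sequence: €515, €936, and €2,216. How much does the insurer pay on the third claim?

€1,108

Claim 1 (€515): entire amount goes to the deductible. Member pays €515; OOP now €515. Plan pays €515 − €515 = €0.
Claim 2 (€936): deductible takes €318, €618 remains; 50% of €618 = €309. Cost to member: €627. OOP to date €1,142. Insurer: €936 − €627 = €309.
Claim 3 (€2,216): 50% coinsurance on €2,216 = €1,108. Member pays €1,108; OOP now €2,250. Plan pays €2,216 − €1,108 = €1,108.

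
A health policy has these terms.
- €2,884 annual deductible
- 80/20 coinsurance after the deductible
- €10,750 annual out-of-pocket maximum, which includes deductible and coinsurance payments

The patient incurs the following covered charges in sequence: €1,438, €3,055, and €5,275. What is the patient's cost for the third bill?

#1 (€1,438): all of it applies to the deductible. Patient pays €1,438; OOP now €1,438.
#2 (€3,055): deductible takes €1,446, €1,609 remains; 20% of €1,609 = €321.80. Patient owes €1,767.80 (running OOP €3,205.80).
#3 (€5,275): deductible already satisfied, so patient's share is 20% × €5,275 = €1,055. Patient pays €1,055; OOP now €4,260.80.

€1,055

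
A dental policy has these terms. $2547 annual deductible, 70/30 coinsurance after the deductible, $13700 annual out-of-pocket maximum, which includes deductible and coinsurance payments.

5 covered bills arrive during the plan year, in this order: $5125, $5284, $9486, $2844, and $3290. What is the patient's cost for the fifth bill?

$987

Claim 1 ($5125): deductible takes $2547, $2578 remains; coinsurance $2578 × 30% = $773.40. Patient owes $3320.40 (running OOP $3320.40).
Claim 2 ($5284): deductible met; 30% of $5284 = $1585.20. Patient owes $1585.20 (running OOP $4905.60).
Claim 3 ($9486): deductible already satisfied, so patient's share is 30% × $9486 = $2845.80. Patient pays $2845.80; OOP now $7751.40.
Claim 4 ($2844): deductible already satisfied, so patient's share is 30% × $2844 = $853.20. Patient owes $853.20 (running OOP $8604.60).
Claim 5 ($3290): 30% coinsurance on $3290 = $987. Cost to patient: $987. OOP to date $9591.60.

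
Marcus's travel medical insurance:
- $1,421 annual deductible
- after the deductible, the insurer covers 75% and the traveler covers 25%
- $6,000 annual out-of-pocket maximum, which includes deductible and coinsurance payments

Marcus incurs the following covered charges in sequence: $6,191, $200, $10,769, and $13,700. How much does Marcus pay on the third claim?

$2,692.25

Claim 1 — $6,191: $1,421 to deductible, leaving $4,770; 25% of $4,770 = $1,192.50. Traveler owes $2,613.50 (running OOP $2,613.50).
Claim 2 — $200: deductible met; 25% of $200 = $50. Traveler pays $50; OOP now $2,663.50.
Claim 3 — $10,769: deductible met; 25% of $10,769 = $2,692.25. Cost to traveler: $2,692.25. OOP to date $5,355.75.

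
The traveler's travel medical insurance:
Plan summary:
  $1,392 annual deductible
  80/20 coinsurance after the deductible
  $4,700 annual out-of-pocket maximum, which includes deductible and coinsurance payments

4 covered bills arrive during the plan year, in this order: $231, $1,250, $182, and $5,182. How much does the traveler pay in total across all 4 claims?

Claim 1 ($231): all of it applies to the deductible. Cost to traveler: $231. OOP to date $231.
Claim 2 ($1,250): deductible takes $1,161, $89 remains; 20% of $89 = $17.80. Traveler owes $1,178.80 (running OOP $1,409.80).
Claim 3 ($182): deductible already satisfied, so traveler's share is 20% × $182 = $36.40. Traveler owes $36.40 (running OOP $1,446.20).
Claim 4 ($5,182): deductible already satisfied, so traveler's share is 20% × $5,182 = $1,036.40. Traveler owes $1,036.40 (running OOP $2,482.60).
Summing the traveler's payments: $231 + $1,178.80 + $36.40 + $1,036.40 = $2,482.60.

$2,482.60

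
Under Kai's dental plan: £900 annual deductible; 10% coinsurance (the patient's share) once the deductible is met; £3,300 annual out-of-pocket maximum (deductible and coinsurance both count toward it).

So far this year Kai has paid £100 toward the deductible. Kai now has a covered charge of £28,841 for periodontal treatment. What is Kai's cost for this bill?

£3,200

£100 of the £900 deductible is already met, leaving £800.
That leaves £28,841 − £800 = £28,041 for coinsurance.
Coinsurance: £28,041 × 10% = £2,804.10.
Patient responsibility before any cap: £800 + £2,804.10 = £3,604.10.
Year-to-date out-of-pocket would reach £100 + £3,604.10 = £3,704.10, above the £3,300 maximum, so the patient pays only £3,300 − £100 = £3,200.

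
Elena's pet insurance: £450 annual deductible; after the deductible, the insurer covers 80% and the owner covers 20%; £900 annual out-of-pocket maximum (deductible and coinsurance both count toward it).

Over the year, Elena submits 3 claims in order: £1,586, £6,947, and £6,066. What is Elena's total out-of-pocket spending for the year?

£900

Bill 1, £1,586: £450 to deductible, leaving £1,136; owner's 20% is £227.20. Cost to owner: £677.20. OOP to date £677.20.
Bill 2, £6,947: deductible met; 20% of £6,947 = £1,389.40. That would push OOP to £2,066.60, over the £900 cap, so owner pays £900 − £677.20 = £222.80.
Bill 3, £6,066: deductible already satisfied, so owner's share is 20% × £6,066 = £1,213.20. OOP would hit £2,113.20 > £900, so the cap limits the owner to £900 − £900 = £0.
Summing the owner's payments: £677.20 + £222.80 + £0 = £900.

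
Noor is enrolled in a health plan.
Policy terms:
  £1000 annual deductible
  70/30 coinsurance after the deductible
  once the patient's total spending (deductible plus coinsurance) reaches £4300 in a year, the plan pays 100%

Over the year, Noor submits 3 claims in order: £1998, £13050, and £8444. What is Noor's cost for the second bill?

Bill 1, £1998: deductible takes £1000, £998 remains; coinsurance £998 × 30% = £299.40. Cost to patient: £1299.40. OOP to date £1299.40.
Bill 2, £13050: 30% coinsurance on £13050 = £3915. OOP would hit £5214.40 > £4300, so the cap limits the patient to £4300 − £1299.40 = £3000.60.

£3000.60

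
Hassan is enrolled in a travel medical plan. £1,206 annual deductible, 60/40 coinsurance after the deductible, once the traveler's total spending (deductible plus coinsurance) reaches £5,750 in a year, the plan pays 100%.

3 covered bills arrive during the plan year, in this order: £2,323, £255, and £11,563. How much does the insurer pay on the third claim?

£7,567.80

Claim 1 (£2,323): deductible takes £1,206, £1,117 remains; coinsurance £1,117 × 40% = £446.80. Traveler owes £1,652.80 (running OOP £1,652.80). Insurer: £2,323 − £1,652.80 = £670.20.
Claim 2 (£255): deductible met; 40% of £255 = £102. Traveler owes £102 (running OOP £1,754.80). Insurer: £255 − £102 = £153.
Claim 3 (£11,563): deductible met; 40% of £11,563 = £4,625.20. OOP would hit £6,380 > £5,750, so the cap limits the traveler to £5,750 − £1,754.80 = £3,995.20. Plan pays £11,563 − £3,995.20 = £7,567.80.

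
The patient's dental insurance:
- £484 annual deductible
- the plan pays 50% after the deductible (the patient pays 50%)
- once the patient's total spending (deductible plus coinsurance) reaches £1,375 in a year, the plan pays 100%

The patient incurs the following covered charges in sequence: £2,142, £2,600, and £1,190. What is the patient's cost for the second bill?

£62

Claim 1 (£2,142): deductible takes £484, £1,658 remains; coinsurance £1,658 × 50% = £829. Cost to patient: £1,313. OOP to date £1,313.
Claim 2 (£2,600): deductible met; 50% of £2,600 = £1,300. That would push OOP to £2,613, over the £1,375 cap, so patient pays £1,375 − £1,313 = £62.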